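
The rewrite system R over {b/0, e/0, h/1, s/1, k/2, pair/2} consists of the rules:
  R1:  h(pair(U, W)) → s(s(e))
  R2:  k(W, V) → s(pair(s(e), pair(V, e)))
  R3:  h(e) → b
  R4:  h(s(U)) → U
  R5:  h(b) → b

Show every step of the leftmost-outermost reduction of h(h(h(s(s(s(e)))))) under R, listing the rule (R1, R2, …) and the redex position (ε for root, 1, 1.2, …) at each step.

1. h(h(h(s(s(s(e))))))  →  h(h(s(s(e))))   [R4 at 1.1]
2. h(h(s(s(e))))  →  h(s(e))   [R4 at 1]
3. h(s(e))  →  e   [R4 at ε]

e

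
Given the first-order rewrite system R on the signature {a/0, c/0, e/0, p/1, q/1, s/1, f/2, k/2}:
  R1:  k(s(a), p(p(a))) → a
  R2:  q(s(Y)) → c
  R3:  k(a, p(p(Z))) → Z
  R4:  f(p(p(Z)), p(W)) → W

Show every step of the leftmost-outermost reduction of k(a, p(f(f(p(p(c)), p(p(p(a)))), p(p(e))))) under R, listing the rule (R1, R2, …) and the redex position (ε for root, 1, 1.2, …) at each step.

e

1. k(a, p(f(f(p(p(c)), p(p(p(a)))), p(p(e)))))  →  k(a, p(f(p(p(a)), p(p(e)))))   [R4 at 2.1.1]
2. k(a, p(f(p(p(a)), p(p(e)))))  →  k(a, p(p(e)))   [R4 at 2.1]
3. k(a, p(p(e)))  →  e   [R3 at ε]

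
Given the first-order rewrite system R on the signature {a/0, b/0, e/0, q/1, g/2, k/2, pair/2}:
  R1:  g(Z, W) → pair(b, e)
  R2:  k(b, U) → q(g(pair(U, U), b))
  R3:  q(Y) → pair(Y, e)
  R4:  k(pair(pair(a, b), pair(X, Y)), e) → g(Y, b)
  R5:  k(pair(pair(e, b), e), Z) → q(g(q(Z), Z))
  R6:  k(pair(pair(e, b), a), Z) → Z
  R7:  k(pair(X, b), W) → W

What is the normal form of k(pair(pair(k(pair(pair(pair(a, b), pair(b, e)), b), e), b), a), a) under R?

1. k(pair(pair(k(pair(pair(pair(a, b), pair(b, e)), b), e), b), a), a)  →  k(pair(pair(e, b), a), a)   [R7 at 1.1.1]
2. k(pair(pair(e, b), a), a)  →  a   [R6 at ε]

a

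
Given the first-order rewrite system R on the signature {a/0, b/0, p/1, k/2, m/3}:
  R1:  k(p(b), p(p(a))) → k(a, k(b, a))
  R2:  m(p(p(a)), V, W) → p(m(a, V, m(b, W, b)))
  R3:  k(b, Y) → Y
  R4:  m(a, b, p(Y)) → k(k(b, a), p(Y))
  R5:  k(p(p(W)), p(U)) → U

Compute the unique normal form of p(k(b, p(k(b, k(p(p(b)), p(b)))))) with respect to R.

1. p(k(b, p(k(b, k(p(p(b)), p(b))))))  →  p(p(k(b, k(p(p(b)), p(b)))))   [R3 at 1]
2. p(p(k(b, k(p(p(b)), p(b)))))  →  p(p(k(p(p(b)), p(b))))   [R3 at 1.1]
3. p(p(k(p(p(b)), p(b))))  →  p(p(b))   [R5 at 1.1]

p(p(b))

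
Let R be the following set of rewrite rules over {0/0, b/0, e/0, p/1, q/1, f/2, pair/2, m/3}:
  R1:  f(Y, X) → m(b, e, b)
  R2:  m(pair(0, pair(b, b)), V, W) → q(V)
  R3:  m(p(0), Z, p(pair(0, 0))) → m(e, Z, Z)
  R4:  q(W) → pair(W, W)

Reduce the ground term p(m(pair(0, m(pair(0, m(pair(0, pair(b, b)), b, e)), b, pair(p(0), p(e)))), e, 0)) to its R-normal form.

1. p(m(pair(0, m(pair(0, m(pair(0, pair(b, b)), b, e)), b, pair(p(0), p(e)))), e, 0))  →  p(m(pair(0, m(pair(0, q(b)), b, pair(p(0), p(e)))), e, 0))   [R2 at 1.1.2.1.2]
2. p(m(pair(0, m(pair(0, q(b)), b, pair(p(0), p(e)))), e, 0))  →  p(m(pair(0, m(pair(0, pair(b, b)), b, pair(p(0), p(e)))), e, 0))   [R4 at 1.1.2.1.2]
3. p(m(pair(0, m(pair(0, pair(b, b)), b, pair(p(0), p(e)))), e, 0))  →  p(m(pair(0, q(b)), e, 0))   [R2 at 1.1.2]
4. p(m(pair(0, q(b)), e, 0))  →  p(m(pair(0, pair(b, b)), e, 0))   [R4 at 1.1.2]
5. p(m(pair(0, pair(b, b)), e, 0))  →  p(q(e))   [R2 at 1]
6. p(q(e))  →  p(pair(e, e))   [R4 at 1]

p(pair(e, e))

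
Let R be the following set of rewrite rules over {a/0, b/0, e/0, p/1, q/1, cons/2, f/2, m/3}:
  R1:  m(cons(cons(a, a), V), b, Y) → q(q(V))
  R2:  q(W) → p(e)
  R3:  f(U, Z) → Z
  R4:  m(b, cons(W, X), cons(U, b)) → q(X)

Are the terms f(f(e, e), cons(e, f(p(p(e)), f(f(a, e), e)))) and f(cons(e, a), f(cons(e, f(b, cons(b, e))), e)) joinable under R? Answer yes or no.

Reduce t₁ = f(f(e, e), cons(e, f(p(p(e)), f(f(a, e), e)))):
1. f(f(e, e), cons(e, f(p(p(e)), f(f(a, e), e))))  →  cons(e, f(p(p(e)), f(f(a, e), e)))   [R3 at ε]
2. cons(e, f(p(p(e)), f(f(a, e), e)))  →  cons(e, f(f(a, e), e))   [R3 at 2]
3. cons(e, f(f(a, e), e))  →  cons(e, e)   [R3 at 2]

Reduce t₂ = f(cons(e, a), f(cons(e, f(b, cons(b, e))), e)):
1. f(cons(e, a), f(cons(e, f(b, cons(b, e))), e))  →  f(cons(e, f(b, cons(b, e))), e)   [R3 at ε]
2. f(cons(e, f(b, cons(b, e))), e)  →  e   [R3 at ε]

no — NF(t₁) = cons(e, e), NF(t₂) = e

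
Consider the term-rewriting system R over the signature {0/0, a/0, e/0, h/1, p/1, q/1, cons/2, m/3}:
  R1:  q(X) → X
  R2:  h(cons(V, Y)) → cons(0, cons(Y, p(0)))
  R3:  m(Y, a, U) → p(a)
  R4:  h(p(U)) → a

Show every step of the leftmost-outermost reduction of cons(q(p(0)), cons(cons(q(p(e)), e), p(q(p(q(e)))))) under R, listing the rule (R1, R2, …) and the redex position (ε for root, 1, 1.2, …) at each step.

cons(p(0), cons(cons(p(e), e), p(p(e))))

1. cons(q(p(0)), cons(cons(q(p(e)), e), p(q(p(q(e))))))  →  cons(p(0), cons(cons(q(p(e)), e), p(q(p(q(e))))))   [R1 at 1]
2. cons(p(0), cons(cons(q(p(e)), e), p(q(p(q(e))))))  →  cons(p(0), cons(cons(p(e), e), p(q(p(q(e))))))   [R1 at 2.1.1]
3. cons(p(0), cons(cons(p(e), e), p(q(p(q(e))))))  →  cons(p(0), cons(cons(p(e), e), p(p(q(e)))))   [R1 at 2.2.1]
4. cons(p(0), cons(cons(p(e), e), p(p(q(e)))))  →  cons(p(0), cons(cons(p(e), e), p(p(e))))   [R1 at 2.2.1.1]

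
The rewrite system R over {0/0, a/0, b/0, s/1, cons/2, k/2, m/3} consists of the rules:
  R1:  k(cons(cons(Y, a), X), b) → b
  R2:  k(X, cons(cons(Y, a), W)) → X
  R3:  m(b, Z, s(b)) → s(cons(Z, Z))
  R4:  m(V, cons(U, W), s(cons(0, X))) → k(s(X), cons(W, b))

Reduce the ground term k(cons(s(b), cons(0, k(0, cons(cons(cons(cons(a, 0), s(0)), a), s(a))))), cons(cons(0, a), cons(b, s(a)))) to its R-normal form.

cons(s(b), cons(0, 0))

1. k(cons(s(b), cons(0, k(0, cons(cons(cons(cons(a, 0), s(0)), a), s(a))))), cons(cons(0, a), cons(b, s(a))))  →  cons(s(b), cons(0, k(0, cons(cons(cons(cons(a, 0), s(0)), a), s(a)))))   [R2 at ε]
2. cons(s(b), cons(0, k(0, cons(cons(cons(cons(a, 0), s(0)), a), s(a)))))  →  cons(s(b), cons(0, 0))   [R2 at 2.2]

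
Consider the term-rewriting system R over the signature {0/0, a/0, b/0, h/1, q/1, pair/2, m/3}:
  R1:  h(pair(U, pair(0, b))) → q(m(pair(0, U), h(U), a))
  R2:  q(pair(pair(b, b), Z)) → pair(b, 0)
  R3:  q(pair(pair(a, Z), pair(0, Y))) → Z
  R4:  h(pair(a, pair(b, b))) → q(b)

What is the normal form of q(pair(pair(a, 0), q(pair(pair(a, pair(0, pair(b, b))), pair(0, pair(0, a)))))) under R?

1. q(pair(pair(a, 0), q(pair(pair(a, pair(0, pair(b, b))), pair(0, pair(0, a))))))  →  q(pair(pair(a, 0), pair(0, pair(b, b))))   [R3 at 1.2]
2. q(pair(pair(a, 0), pair(0, pair(b, b))))  →  0   [R3 at ε]

0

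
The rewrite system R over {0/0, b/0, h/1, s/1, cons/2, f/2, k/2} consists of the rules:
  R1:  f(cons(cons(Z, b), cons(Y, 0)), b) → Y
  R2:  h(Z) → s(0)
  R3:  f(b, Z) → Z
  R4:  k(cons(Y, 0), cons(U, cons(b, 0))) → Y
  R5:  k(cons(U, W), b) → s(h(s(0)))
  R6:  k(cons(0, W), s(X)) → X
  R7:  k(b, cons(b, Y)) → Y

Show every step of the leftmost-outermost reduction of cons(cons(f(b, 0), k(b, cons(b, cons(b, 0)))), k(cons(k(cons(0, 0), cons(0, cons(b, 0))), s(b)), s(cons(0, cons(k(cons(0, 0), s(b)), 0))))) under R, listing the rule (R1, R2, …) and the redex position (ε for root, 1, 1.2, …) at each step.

cons(cons(0, cons(b, 0)), cons(0, cons(b, 0)))

1. cons(cons(f(b, 0), k(b, cons(b, cons(b, 0)))), k(cons(k(cons(0, 0), cons(0, cons(b, 0))), s(b)), s(cons(0, cons(k(cons(0, 0), s(b)), 0)))))  →  cons(cons(0, k(b, cons(b, cons(b, 0)))), k(cons(k(cons(0, 0), cons(0, cons(b, 0))), s(b)), s(cons(0, cons(k(cons(0, 0), s(b)), 0)))))   [R3 at 1.1]
2. cons(cons(0, k(b, cons(b, cons(b, 0)))), k(cons(k(cons(0, 0), cons(0, cons(b, 0))), s(b)), s(cons(0, cons(k(cons(0, 0), s(b)), 0)))))  →  cons(cons(0, cons(b, 0)), k(cons(k(cons(0, 0), cons(0, cons(b, 0))), s(b)), s(cons(0, cons(k(cons(0, 0), s(b)), 0)))))   [R7 at 1.2]
3. cons(cons(0, cons(b, 0)), k(cons(k(cons(0, 0), cons(0, cons(b, 0))), s(b)), s(cons(0, cons(k(cons(0, 0), s(b)), 0)))))  →  cons(cons(0, cons(b, 0)), k(cons(0, s(b)), s(cons(0, cons(k(cons(0, 0), s(b)), 0)))))   [R4 at 2.1.1]
4. cons(cons(0, cons(b, 0)), k(cons(0, s(b)), s(cons(0, cons(k(cons(0, 0), s(b)), 0)))))  →  cons(cons(0, cons(b, 0)), cons(0, cons(k(cons(0, 0), s(b)), 0)))   [R6 at 2]
5. cons(cons(0, cons(b, 0)), cons(0, cons(k(cons(0, 0), s(b)), 0)))  →  cons(cons(0, cons(b, 0)), cons(0, cons(b, 0)))   [R6 at 2.2.1]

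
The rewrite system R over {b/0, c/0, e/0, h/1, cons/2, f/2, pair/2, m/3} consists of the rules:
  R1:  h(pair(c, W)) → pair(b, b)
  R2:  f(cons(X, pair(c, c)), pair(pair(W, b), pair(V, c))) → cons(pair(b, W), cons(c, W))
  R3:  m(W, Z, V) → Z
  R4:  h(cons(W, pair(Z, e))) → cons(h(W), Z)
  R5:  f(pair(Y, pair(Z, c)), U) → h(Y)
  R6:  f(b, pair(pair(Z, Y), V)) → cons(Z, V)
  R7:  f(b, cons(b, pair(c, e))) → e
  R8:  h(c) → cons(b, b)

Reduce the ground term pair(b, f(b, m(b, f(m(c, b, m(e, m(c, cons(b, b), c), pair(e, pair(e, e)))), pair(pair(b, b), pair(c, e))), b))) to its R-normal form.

1. pair(b, f(b, m(b, f(m(c, b, m(e, m(c, cons(b, b), c), pair(e, pair(e, e)))), pair(pair(b, b), pair(c, e))), b)))  →  pair(b, f(b, f(m(c, b, m(e, m(c, cons(b, b), c), pair(e, pair(e, e)))), pair(pair(b, b), pair(c, e)))))   [R3 at 2.2]
2. pair(b, f(b, f(m(c, b, m(e, m(c, cons(b, b), c), pair(e, pair(e, e)))), pair(pair(b, b), pair(c, e)))))  →  pair(b, f(b, f(b, pair(pair(b, b), pair(c, e)))))   [R3 at 2.2.1]
3. pair(b, f(b, f(b, pair(pair(b, b), pair(c, e)))))  →  pair(b, f(b, cons(b, pair(c, e))))   [R6 at 2.2]
4. pair(b, f(b, cons(b, pair(c, e))))  →  pair(b, e)   [R7 at 2]

pair(b, e)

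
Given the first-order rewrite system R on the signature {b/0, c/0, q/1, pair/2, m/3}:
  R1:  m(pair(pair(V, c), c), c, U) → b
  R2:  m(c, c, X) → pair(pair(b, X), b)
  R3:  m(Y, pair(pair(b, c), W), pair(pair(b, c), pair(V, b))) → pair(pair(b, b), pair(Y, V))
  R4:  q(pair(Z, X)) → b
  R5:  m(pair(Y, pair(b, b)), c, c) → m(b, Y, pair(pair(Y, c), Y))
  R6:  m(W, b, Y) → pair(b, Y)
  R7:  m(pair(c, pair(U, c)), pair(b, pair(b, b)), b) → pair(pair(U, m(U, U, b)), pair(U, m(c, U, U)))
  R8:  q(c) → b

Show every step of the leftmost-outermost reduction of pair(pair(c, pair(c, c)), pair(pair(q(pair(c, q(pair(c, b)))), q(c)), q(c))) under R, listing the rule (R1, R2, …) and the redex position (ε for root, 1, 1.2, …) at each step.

1. pair(pair(c, pair(c, c)), pair(pair(q(pair(c, q(pair(c, b)))), q(c)), q(c)))  →  pair(pair(c, pair(c, c)), pair(pair(b, q(c)), q(c)))   [R4 at 2.1.1]
2. pair(pair(c, pair(c, c)), pair(pair(b, q(c)), q(c)))  →  pair(pair(c, pair(c, c)), pair(pair(b, b), q(c)))   [R8 at 2.1.2]
3. pair(pair(c, pair(c, c)), pair(pair(b, b), q(c)))  →  pair(pair(c, pair(c, c)), pair(pair(b, b), b))   [R8 at 2.2]

pair(pair(c, pair(c, c)), pair(pair(b, b), b))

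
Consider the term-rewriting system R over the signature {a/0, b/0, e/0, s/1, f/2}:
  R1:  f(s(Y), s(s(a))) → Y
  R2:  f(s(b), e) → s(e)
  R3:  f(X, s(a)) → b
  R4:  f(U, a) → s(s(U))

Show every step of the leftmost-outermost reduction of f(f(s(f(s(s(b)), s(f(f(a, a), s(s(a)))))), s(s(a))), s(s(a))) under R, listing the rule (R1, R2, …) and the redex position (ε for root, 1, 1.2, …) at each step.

1. f(f(s(f(s(s(b)), s(f(f(a, a), s(s(a)))))), s(s(a))), s(s(a)))  →  f(f(s(s(b)), s(f(f(a, a), s(s(a))))), s(s(a)))   [R1 at 1]
2. f(f(s(s(b)), s(f(f(a, a), s(s(a))))), s(s(a)))  →  f(f(s(s(b)), s(f(s(s(a)), s(s(a))))), s(s(a)))   [R4 at 1.2.1.1]
3. f(f(s(s(b)), s(f(s(s(a)), s(s(a))))), s(s(a)))  →  f(f(s(s(b)), s(s(a))), s(s(a)))   [R1 at 1.2.1]
4. f(f(s(s(b)), s(s(a))), s(s(a)))  →  f(s(b), s(s(a)))   [R1 at 1]
5. f(s(b), s(s(a)))  →  b   [R1 at ε]

b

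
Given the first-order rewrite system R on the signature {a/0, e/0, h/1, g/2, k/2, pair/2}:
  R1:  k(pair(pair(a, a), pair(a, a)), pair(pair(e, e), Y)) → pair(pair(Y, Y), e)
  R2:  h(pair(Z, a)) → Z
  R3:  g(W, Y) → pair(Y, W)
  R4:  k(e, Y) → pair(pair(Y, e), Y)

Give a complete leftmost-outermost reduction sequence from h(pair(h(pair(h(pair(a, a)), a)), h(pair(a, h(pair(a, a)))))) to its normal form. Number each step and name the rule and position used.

1. h(pair(h(pair(h(pair(a, a)), a)), h(pair(a, h(pair(a, a))))))  →  h(pair(h(pair(a, a)), h(pair(a, h(pair(a, a))))))   [R2 at 1.1]
2. h(pair(h(pair(a, a)), h(pair(a, h(pair(a, a))))))  →  h(pair(a, h(pair(a, h(pair(a, a))))))   [R2 at 1.1]
3. h(pair(a, h(pair(a, h(pair(a, a))))))  →  h(pair(a, h(pair(a, a))))   [R2 at 1.2.1.2]
4. h(pair(a, h(pair(a, a))))  →  h(pair(a, a))   [R2 at 1.2]
5. h(pair(a, a))  →  a   [R2 at ε]

a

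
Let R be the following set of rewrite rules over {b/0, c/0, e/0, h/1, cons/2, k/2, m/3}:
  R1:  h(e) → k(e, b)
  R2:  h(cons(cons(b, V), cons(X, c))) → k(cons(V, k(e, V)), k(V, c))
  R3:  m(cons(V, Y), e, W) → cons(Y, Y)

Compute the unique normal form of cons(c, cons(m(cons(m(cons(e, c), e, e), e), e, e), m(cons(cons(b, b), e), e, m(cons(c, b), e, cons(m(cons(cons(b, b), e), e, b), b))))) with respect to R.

1. cons(c, cons(m(cons(m(cons(e, c), e, e), e), e, e), m(cons(cons(b, b), e), e, m(cons(c, b), e, cons(m(cons(cons(b, b), e), e, b), b)))))  →  cons(c, cons(cons(e, e), m(cons(cons(b, b), e), e, m(cons(c, b), e, cons(m(cons(cons(b, b), e), e, b), b)))))   [R3 at 2.1]
2. cons(c, cons(cons(e, e), m(cons(cons(b, b), e), e, m(cons(c, b), e, cons(m(cons(cons(b, b), e), e, b), b)))))  →  cons(c, cons(cons(e, e), cons(e, e)))   [R3 at 2.2]

cons(c, cons(cons(e, e), cons(e, e)))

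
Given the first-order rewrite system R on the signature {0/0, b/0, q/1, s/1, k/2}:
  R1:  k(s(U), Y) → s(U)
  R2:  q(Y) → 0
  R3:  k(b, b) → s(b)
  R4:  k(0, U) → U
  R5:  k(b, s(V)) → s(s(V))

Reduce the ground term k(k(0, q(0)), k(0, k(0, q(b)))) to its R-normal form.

0

1. k(k(0, q(0)), k(0, k(0, q(b))))  →  k(q(0), k(0, k(0, q(b))))   [R4 at 1]
2. k(q(0), k(0, k(0, q(b))))  →  k(0, k(0, k(0, q(b))))   [R2 at 1]
3. k(0, k(0, k(0, q(b))))  →  k(0, k(0, q(b)))   [R4 at ε]
4. k(0, k(0, q(b)))  →  k(0, q(b))   [R4 at ε]
5. k(0, q(b))  →  q(b)   [R4 at ε]
6. q(b)  →  0   [R2 at ε]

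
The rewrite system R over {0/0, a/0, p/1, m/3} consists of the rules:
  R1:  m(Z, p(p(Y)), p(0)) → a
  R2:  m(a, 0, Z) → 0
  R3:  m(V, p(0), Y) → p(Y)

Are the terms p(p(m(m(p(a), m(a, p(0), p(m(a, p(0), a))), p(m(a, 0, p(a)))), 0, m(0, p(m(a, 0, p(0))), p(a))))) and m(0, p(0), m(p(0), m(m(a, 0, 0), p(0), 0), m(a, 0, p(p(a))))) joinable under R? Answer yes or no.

Reduce t₁ = p(p(m(m(p(a), m(a, p(0), p(m(a, p(0), a))), p(m(a, 0, p(a)))), 0, m(0, p(m(a, 0, p(0))), p(a))))):
1. p(p(m(m(p(a), m(a, p(0), p(m(a, p(0), a))), p(m(a, 0, p(a)))), 0, m(0, p(m(a, 0, p(0))), p(a)))))  →  p(p(m(m(p(a), p(p(m(a, p(0), a))), p(m(a, 0, p(a)))), 0, m(0, p(m(a, 0, p(0))), p(a)))))   [R3 at 1.1.1.2]
2. p(p(m(m(p(a), p(p(m(a, p(0), a))), p(m(a, 0, p(a)))), 0, m(0, p(m(a, 0, p(0))), p(a)))))  →  p(p(m(m(p(a), p(p(p(a))), p(m(a, 0, p(a)))), 0, m(0, p(m(a, 0, p(0))), p(a)))))   [R3 at 1.1.1.2.1.1]
3. p(p(m(m(p(a), p(p(p(a))), p(m(a, 0, p(a)))), 0, m(0, p(m(a, 0, p(0))), p(a)))))  →  p(p(m(m(p(a), p(p(p(a))), p(0)), 0, m(0, p(m(a, 0, p(0))), p(a)))))   [R2 at 1.1.1.3.1]
4. p(p(m(m(p(a), p(p(p(a))), p(0)), 0, m(0, p(m(a, 0, p(0))), p(a)))))  →  p(p(m(a, 0, m(0, p(m(a, 0, p(0))), p(a)))))   [R1 at 1.1.1]
5. p(p(m(a, 0, m(0, p(m(a, 0, p(0))), p(a)))))  →  p(p(0))   [R2 at 1.1]

Reduce t₂ = m(0, p(0), m(p(0), m(m(a, 0, 0), p(0), 0), m(a, 0, p(p(a))))):
1. m(0, p(0), m(p(0), m(m(a, 0, 0), p(0), 0), m(a, 0, p(p(a)))))  →  p(m(p(0), m(m(a, 0, 0), p(0), 0), m(a, 0, p(p(a)))))   [R3 at ε]
2. p(m(p(0), m(m(a, 0, 0), p(0), 0), m(a, 0, p(p(a)))))  →  p(m(p(0), p(0), m(a, 0, p(p(a)))))   [R3 at 1.2]
3. p(m(p(0), p(0), m(a, 0, p(p(a)))))  →  p(p(m(a, 0, p(p(a)))))   [R3 at 1]
4. p(p(m(a, 0, p(p(a)))))  →  p(p(0))   [R2 at 1.1]

yes — NF(t₁) = p(p(0)), NF(t₂) = p(p(0))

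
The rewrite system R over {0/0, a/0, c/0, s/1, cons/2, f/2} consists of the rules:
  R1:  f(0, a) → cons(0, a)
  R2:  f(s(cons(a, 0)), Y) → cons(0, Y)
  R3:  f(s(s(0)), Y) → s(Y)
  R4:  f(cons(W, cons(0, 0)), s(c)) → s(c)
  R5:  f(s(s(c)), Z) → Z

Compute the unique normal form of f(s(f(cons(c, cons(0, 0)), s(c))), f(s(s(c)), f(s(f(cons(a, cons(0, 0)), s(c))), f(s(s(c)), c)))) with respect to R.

1. f(s(f(cons(c, cons(0, 0)), s(c))), f(s(s(c)), f(s(f(cons(a, cons(0, 0)), s(c))), f(s(s(c)), c))))  →  f(s(s(c)), f(s(s(c)), f(s(f(cons(a, cons(0, 0)), s(c))), f(s(s(c)), c))))   [R4 at 1.1]
2. f(s(s(c)), f(s(s(c)), f(s(f(cons(a, cons(0, 0)), s(c))), f(s(s(c)), c))))  →  f(s(s(c)), f(s(f(cons(a, cons(0, 0)), s(c))), f(s(s(c)), c)))   [R5 at ε]
3. f(s(s(c)), f(s(f(cons(a, cons(0, 0)), s(c))), f(s(s(c)), c)))  →  f(s(f(cons(a, cons(0, 0)), s(c))), f(s(s(c)), c))   [R5 at ε]
4. f(s(f(cons(a, cons(0, 0)), s(c))), f(s(s(c)), c))  →  f(s(s(c)), f(s(s(c)), c))   [R4 at 1.1]
5. f(s(s(c)), f(s(s(c)), c))  →  f(s(s(c)), c)   [R5 at ε]
6. f(s(s(c)), c)  →  c   [R5 at ε]

c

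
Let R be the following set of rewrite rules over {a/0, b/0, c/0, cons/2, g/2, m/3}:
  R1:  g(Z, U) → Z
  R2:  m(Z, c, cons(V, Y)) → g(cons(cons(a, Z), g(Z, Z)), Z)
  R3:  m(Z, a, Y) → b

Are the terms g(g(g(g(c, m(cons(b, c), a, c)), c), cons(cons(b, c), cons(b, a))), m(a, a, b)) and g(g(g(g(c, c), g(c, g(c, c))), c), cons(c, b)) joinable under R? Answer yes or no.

Reduce t₁ = g(g(g(g(c, m(cons(b, c), a, c)), c), cons(cons(b, c), cons(b, a))), m(a, a, b)):
1. g(g(g(g(c, m(cons(b, c), a, c)), c), cons(cons(b, c), cons(b, a))), m(a, a, b))  →  g(g(g(c, m(cons(b, c), a, c)), c), cons(cons(b, c), cons(b, a)))   [R1 at ε]
2. g(g(g(c, m(cons(b, c), a, c)), c), cons(cons(b, c), cons(b, a)))  →  g(g(c, m(cons(b, c), a, c)), c)   [R1 at ε]
3. g(g(c, m(cons(b, c), a, c)), c)  →  g(c, m(cons(b, c), a, c))   [R1 at ε]
4. g(c, m(cons(b, c), a, c))  →  c   [R1 at ε]

Reduce t₂ = g(g(g(g(c, c), g(c, g(c, c))), c), cons(c, b)):
1. g(g(g(g(c, c), g(c, g(c, c))), c), cons(c, b))  →  g(g(g(c, c), g(c, g(c, c))), c)   [R1 at ε]
2. g(g(g(c, c), g(c, g(c, c))), c)  →  g(g(c, c), g(c, g(c, c)))   [R1 at ε]
3. g(g(c, c), g(c, g(c, c)))  →  g(c, c)   [R1 at ε]
4. g(c, c)  →  c   [R1 at ε]

yes — NF(t₁) = c, NF(t₂) = c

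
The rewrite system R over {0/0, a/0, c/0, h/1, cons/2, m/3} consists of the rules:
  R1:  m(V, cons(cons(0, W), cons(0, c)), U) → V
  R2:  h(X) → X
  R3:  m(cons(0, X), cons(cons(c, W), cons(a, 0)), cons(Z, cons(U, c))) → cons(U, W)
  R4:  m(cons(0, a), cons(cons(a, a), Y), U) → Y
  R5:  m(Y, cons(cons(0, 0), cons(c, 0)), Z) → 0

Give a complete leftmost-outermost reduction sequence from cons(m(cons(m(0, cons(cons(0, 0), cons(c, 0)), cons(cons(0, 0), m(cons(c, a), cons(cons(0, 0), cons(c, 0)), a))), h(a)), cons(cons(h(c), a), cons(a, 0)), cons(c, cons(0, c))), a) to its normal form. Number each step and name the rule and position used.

1. cons(m(cons(m(0, cons(cons(0, 0), cons(c, 0)), cons(cons(0, 0), m(cons(c, a), cons(cons(0, 0), cons(c, 0)), a))), h(a)), cons(cons(h(c), a), cons(a, 0)), cons(c, cons(0, c))), a)  →  cons(m(cons(0, h(a)), cons(cons(h(c), a), cons(a, 0)), cons(c, cons(0, c))), a)   [R5 at 1.1.1]
2. cons(m(cons(0, h(a)), cons(cons(h(c), a), cons(a, 0)), cons(c, cons(0, c))), a)  →  cons(m(cons(0, a), cons(cons(h(c), a), cons(a, 0)), cons(c, cons(0, c))), a)   [R2 at 1.1.2]
3. cons(m(cons(0, a), cons(cons(h(c), a), cons(a, 0)), cons(c, cons(0, c))), a)  →  cons(m(cons(0, a), cons(cons(c, a), cons(a, 0)), cons(c, cons(0, c))), a)   [R2 at 1.2.1.1]
4. cons(m(cons(0, a), cons(cons(c, a), cons(a, 0)), cons(c, cons(0, c))), a)  →  cons(cons(0, a), a)   [R3 at 1]

cons(cons(0, a), a)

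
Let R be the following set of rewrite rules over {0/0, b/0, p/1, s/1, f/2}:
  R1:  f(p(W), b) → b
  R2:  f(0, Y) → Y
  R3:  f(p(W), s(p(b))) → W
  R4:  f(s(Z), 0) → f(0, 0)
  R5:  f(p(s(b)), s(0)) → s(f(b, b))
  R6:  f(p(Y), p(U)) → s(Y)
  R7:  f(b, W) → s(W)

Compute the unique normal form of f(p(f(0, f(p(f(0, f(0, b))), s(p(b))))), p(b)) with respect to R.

s(b)

1. f(p(f(0, f(p(f(0, f(0, b))), s(p(b))))), p(b))  →  s(f(0, f(p(f(0, f(0, b))), s(p(b)))))   [R6 at ε]
2. s(f(0, f(p(f(0, f(0, b))), s(p(b)))))  →  s(f(p(f(0, f(0, b))), s(p(b))))   [R2 at 1]
3. s(f(p(f(0, f(0, b))), s(p(b))))  →  s(f(0, f(0, b)))   [R3 at 1]
4. s(f(0, f(0, b)))  →  s(f(0, b))   [R2 at 1]
5. s(f(0, b))  →  s(b)   [R2 at 1]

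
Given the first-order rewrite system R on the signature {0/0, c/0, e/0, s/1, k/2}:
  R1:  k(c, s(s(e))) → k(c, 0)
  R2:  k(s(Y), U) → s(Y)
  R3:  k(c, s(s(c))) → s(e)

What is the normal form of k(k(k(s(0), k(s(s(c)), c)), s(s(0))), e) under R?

s(0)

1. k(k(k(s(0), k(s(s(c)), c)), s(s(0))), e)  →  k(k(s(0), s(s(0))), e)   [R2 at 1.1]
2. k(k(s(0), s(s(0))), e)  →  k(s(0), e)   [R2 at 1]
3. k(s(0), e)  →  s(0)   [R2 at ε]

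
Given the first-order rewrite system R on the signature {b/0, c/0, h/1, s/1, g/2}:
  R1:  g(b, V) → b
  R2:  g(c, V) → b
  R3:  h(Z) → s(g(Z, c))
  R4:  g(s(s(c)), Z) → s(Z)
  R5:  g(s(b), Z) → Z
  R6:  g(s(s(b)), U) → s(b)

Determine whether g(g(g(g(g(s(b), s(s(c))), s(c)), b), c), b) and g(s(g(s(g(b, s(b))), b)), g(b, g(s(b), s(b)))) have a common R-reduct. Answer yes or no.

Reduce t₁ = g(g(g(g(g(s(b), s(s(c))), s(c)), b), c), b):
1. g(g(g(g(g(s(b), s(s(c))), s(c)), b), c), b)  →  g(g(g(g(s(s(c)), s(c)), b), c), b)   [R5 at 1.1.1.1]
2. g(g(g(g(s(s(c)), s(c)), b), c), b)  →  g(g(g(s(s(c)), b), c), b)   [R4 at 1.1.1]
3. g(g(g(s(s(c)), b), c), b)  →  g(g(s(b), c), b)   [R4 at 1.1]
4. g(g(s(b), c), b)  →  g(c, b)   [R5 at 1]
5. g(c, b)  →  b   [R2 at ε]

Reduce t₂ = g(s(g(s(g(b, s(b))), b)), g(b, g(s(b), s(b)))):
1. g(s(g(s(g(b, s(b))), b)), g(b, g(s(b), s(b))))  →  g(s(g(s(b), b)), g(b, g(s(b), s(b))))   [R1 at 1.1.1.1]
2. g(s(g(s(b), b)), g(b, g(s(b), s(b))))  →  g(s(b), g(b, g(s(b), s(b))))   [R5 at 1.1]
3. g(s(b), g(b, g(s(b), s(b))))  →  g(b, g(s(b), s(b)))   [R5 at ε]
4. g(b, g(s(b), s(b)))  →  b   [R1 at ε]

yes — NF(t₁) = b, NF(t₂) = b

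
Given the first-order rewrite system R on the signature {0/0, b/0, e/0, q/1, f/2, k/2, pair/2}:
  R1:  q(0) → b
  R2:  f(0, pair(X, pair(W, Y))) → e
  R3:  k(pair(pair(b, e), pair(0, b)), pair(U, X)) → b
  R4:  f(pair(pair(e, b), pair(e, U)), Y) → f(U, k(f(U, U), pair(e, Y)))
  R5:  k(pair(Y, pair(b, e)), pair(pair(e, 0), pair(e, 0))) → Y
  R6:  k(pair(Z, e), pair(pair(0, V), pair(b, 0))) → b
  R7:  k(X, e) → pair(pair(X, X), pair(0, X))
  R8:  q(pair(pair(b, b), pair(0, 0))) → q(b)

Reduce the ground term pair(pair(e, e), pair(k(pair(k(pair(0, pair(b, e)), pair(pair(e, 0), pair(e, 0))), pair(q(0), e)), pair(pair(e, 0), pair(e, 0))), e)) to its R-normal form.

1. pair(pair(e, e), pair(k(pair(k(pair(0, pair(b, e)), pair(pair(e, 0), pair(e, 0))), pair(q(0), e)), pair(pair(e, 0), pair(e, 0))), e))  →  pair(pair(e, e), pair(k(pair(0, pair(q(0), e)), pair(pair(e, 0), pair(e, 0))), e))   [R5 at 2.1.1.1]
2. pair(pair(e, e), pair(k(pair(0, pair(q(0), e)), pair(pair(e, 0), pair(e, 0))), e))  →  pair(pair(e, e), pair(k(pair(0, pair(b, e)), pair(pair(e, 0), pair(e, 0))), e))   [R1 at 2.1.1.2.1]
3. pair(pair(e, e), pair(k(pair(0, pair(b, e)), pair(pair(e, 0), pair(e, 0))), e))  →  pair(pair(e, e), pair(0, e))   [R5 at 2.1]

pair(pair(e, e), pair(0, e))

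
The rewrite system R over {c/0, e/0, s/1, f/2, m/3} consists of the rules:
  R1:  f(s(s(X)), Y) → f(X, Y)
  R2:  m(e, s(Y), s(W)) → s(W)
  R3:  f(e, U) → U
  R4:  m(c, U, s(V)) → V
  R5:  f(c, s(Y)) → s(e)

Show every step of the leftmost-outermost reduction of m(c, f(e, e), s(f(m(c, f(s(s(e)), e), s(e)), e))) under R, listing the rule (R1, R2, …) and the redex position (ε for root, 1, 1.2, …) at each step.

e

1. m(c, f(e, e), s(f(m(c, f(s(s(e)), e), s(e)), e)))  →  f(m(c, f(s(s(e)), e), s(e)), e)   [R4 at ε]
2. f(m(c, f(s(s(e)), e), s(e)), e)  →  f(e, e)   [R4 at 1]
3. f(e, e)  →  e   [R3 at ε]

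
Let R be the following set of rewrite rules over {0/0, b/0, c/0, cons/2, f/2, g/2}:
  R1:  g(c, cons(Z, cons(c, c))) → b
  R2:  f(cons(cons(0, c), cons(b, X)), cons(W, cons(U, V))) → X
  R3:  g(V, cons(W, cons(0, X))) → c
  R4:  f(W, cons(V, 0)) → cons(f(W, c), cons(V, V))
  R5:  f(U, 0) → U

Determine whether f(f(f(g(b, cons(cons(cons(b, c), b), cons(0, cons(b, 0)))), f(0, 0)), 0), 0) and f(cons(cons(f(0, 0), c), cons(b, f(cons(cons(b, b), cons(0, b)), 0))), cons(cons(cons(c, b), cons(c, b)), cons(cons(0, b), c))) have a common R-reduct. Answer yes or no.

Reduce t₁ = f(f(f(g(b, cons(cons(cons(b, c), b), cons(0, cons(b, 0)))), f(0, 0)), 0), 0):
1. f(f(f(g(b, cons(cons(cons(b, c), b), cons(0, cons(b, 0)))), f(0, 0)), 0), 0)  →  f(f(g(b, cons(cons(cons(b, c), b), cons(0, cons(b, 0)))), f(0, 0)), 0)   [R5 at ε]
2. f(f(g(b, cons(cons(cons(b, c), b), cons(0, cons(b, 0)))), f(0, 0)), 0)  →  f(g(b, cons(cons(cons(b, c), b), cons(0, cons(b, 0)))), f(0, 0))   [R5 at ε]
3. f(g(b, cons(cons(cons(b, c), b), cons(0, cons(b, 0)))), f(0, 0))  →  f(c, f(0, 0))   [R3 at 1]
4. f(c, f(0, 0))  →  f(c, 0)   [R5 at 2]
5. f(c, 0)  →  c   [R5 at ε]

Reduce t₂ = f(cons(cons(f(0, 0), c), cons(b, f(cons(cons(b, b), cons(0, b)), 0))), cons(cons(cons(c, b), cons(c, b)), cons(cons(0, b), c))):
1. f(cons(cons(f(0, 0), c), cons(b, f(cons(cons(b, b), cons(0, b)), 0))), cons(cons(cons(c, b), cons(c, b)), cons(cons(0, b), c)))  →  f(cons(cons(0, c), cons(b, f(cons(cons(b, b), cons(0, b)), 0))), cons(cons(cons(c, b), cons(c, b)), cons(cons(0, b), c)))   [R5 at 1.1.1]
2. f(cons(cons(0, c), cons(b, f(cons(cons(b, b), cons(0, b)), 0))), cons(cons(cons(c, b), cons(c, b)), cons(cons(0, b), c)))  →  f(cons(cons(b, b), cons(0, b)), 0)   [R2 at ε]
3. f(cons(cons(b, b), cons(0, b)), 0)  →  cons(cons(b, b), cons(0, b))   [R5 at ε]

no — NF(t₁) = c, NF(t₂) = cons(cons(b, b), cons(0, b))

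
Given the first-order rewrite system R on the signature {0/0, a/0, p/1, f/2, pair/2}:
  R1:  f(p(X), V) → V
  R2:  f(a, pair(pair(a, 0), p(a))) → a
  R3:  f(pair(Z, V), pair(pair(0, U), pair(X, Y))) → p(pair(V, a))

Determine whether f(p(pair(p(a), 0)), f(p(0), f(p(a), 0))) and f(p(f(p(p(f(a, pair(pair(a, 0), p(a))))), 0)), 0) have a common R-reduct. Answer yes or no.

yes — NF(t₁) = 0, NF(t₂) = 0

Reduce t₁ = f(p(pair(p(a), 0)), f(p(0), f(p(a), 0))):
1. f(p(pair(p(a), 0)), f(p(0), f(p(a), 0)))  →  f(p(0), f(p(a), 0))   [R1 at ε]
2. f(p(0), f(p(a), 0))  →  f(p(a), 0)   [R1 at ε]
3. f(p(a), 0)  →  0   [R1 at ε]

Reduce t₂ = f(p(f(p(p(f(a, pair(pair(a, 0), p(a))))), 0)), 0):
1. f(p(f(p(p(f(a, pair(pair(a, 0), p(a))))), 0)), 0)  →  0   [R1 at ε]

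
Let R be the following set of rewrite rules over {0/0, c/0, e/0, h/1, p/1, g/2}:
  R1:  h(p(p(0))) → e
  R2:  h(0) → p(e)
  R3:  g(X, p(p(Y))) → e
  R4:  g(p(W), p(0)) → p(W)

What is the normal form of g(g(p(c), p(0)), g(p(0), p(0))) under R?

p(c)

1. g(g(p(c), p(0)), g(p(0), p(0)))  →  g(p(c), g(p(0), p(0)))   [R4 at 1]
2. g(p(c), g(p(0), p(0)))  →  g(p(c), p(0))   [R4 at 2]
3. g(p(c), p(0))  →  p(c)   [R4 at ε]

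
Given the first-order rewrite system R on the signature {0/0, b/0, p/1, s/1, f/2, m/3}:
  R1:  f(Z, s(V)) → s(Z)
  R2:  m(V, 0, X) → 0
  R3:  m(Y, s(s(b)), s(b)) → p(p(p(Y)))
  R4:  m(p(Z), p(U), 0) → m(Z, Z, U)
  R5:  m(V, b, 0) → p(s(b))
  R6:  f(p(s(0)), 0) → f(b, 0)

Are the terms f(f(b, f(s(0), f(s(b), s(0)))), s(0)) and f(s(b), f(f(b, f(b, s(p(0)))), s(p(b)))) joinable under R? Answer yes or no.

Reduce t₁ = f(f(b, f(s(0), f(s(b), s(0)))), s(0)):
1. f(f(b, f(s(0), f(s(b), s(0)))), s(0))  →  s(f(b, f(s(0), f(s(b), s(0)))))   [R1 at ε]
2. s(f(b, f(s(0), f(s(b), s(0)))))  →  s(f(b, f(s(0), s(s(b)))))   [R1 at 1.2.2]
3. s(f(b, f(s(0), s(s(b)))))  →  s(f(b, s(s(0))))   [R1 at 1.2]
4. s(f(b, s(s(0))))  →  s(s(b))   [R1 at 1]

Reduce t₂ = f(s(b), f(f(b, f(b, s(p(0)))), s(p(b)))):
1. f(s(b), f(f(b, f(b, s(p(0)))), s(p(b))))  →  f(s(b), s(f(b, f(b, s(p(0))))))   [R1 at 2]
2. f(s(b), s(f(b, f(b, s(p(0))))))  →  s(s(b))   [R1 at ε]

yes — NF(t₁) = s(s(b)), NF(t₂) = s(s(b))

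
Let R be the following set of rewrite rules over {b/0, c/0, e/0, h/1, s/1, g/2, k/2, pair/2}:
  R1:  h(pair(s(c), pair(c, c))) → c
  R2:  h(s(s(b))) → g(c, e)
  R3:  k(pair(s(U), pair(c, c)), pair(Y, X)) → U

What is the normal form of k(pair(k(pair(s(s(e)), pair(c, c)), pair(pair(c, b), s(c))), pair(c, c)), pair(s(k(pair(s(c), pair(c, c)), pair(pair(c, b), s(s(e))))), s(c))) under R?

e

1. k(pair(k(pair(s(s(e)), pair(c, c)), pair(pair(c, b), s(c))), pair(c, c)), pair(s(k(pair(s(c), pair(c, c)), pair(pair(c, b), s(s(e))))), s(c)))  →  k(pair(s(e), pair(c, c)), pair(s(k(pair(s(c), pair(c, c)), pair(pair(c, b), s(s(e))))), s(c)))   [R3 at 1.1]
2. k(pair(s(e), pair(c, c)), pair(s(k(pair(s(c), pair(c, c)), pair(pair(c, b), s(s(e))))), s(c)))  →  e   [R3 at ε]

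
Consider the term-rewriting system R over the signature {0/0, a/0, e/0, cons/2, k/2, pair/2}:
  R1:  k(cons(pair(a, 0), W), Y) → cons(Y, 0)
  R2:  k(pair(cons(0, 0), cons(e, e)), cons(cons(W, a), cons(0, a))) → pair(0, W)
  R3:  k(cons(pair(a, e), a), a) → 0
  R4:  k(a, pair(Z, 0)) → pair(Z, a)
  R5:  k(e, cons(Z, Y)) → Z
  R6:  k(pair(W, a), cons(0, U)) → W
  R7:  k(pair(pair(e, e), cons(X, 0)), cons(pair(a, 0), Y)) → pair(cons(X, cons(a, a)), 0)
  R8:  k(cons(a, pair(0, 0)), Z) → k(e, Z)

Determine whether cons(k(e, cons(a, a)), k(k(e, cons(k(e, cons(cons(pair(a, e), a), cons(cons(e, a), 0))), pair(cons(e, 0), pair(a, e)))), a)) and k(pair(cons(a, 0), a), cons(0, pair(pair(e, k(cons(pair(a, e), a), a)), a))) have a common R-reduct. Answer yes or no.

Reduce t₁ = cons(k(e, cons(a, a)), k(k(e, cons(k(e, cons(cons(pair(a, e), a), cons(cons(e, a), 0))), pair(cons(e, 0), pair(a, e)))), a)):
1. cons(k(e, cons(a, a)), k(k(e, cons(k(e, cons(cons(pair(a, e), a), cons(cons(e, a), 0))), pair(cons(e, 0), pair(a, e)))), a))  →  cons(a, k(k(e, cons(k(e, cons(cons(pair(a, e), a), cons(cons(e, a), 0))), pair(cons(e, 0), pair(a, e)))), a))   [R5 at 1]
2. cons(a, k(k(e, cons(k(e, cons(cons(pair(a, e), a), cons(cons(e, a), 0))), pair(cons(e, 0), pair(a, e)))), a))  →  cons(a, k(k(e, cons(cons(pair(a, e), a), cons(cons(e, a), 0))), a))   [R5 at 2.1]
3. cons(a, k(k(e, cons(cons(pair(a, e), a), cons(cons(e, a), 0))), a))  →  cons(a, k(cons(pair(a, e), a), a))   [R5 at 2.1]
4. cons(a, k(cons(pair(a, e), a), a))  →  cons(a, 0)   [R3 at 2]

Reduce t₂ = k(pair(cons(a, 0), a), cons(0, pair(pair(e, k(cons(pair(a, e), a), a)), a))):
1. k(pair(cons(a, 0), a), cons(0, pair(pair(e, k(cons(pair(a, e), a), a)), a)))  →  cons(a, 0)   [R6 at ε]

yes — NF(t₁) = cons(a, 0), NF(t₂) = cons(a, 0)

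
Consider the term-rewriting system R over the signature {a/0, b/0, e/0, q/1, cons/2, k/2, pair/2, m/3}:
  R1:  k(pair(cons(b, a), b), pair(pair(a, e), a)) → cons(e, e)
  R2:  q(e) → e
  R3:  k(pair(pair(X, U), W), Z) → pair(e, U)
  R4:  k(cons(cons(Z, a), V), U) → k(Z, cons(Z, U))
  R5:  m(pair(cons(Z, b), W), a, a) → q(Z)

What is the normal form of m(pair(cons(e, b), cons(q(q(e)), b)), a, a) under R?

1. m(pair(cons(e, b), cons(q(q(e)), b)), a, a)  →  q(e)   [R5 at ε]
2. q(e)  →  e   [R2 at ε]

e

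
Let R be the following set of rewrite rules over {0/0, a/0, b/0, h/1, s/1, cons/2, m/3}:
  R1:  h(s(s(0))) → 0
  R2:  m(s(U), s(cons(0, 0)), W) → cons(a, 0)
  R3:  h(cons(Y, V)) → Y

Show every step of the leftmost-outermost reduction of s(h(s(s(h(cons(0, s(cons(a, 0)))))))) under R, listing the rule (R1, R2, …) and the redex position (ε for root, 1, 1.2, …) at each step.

1. s(h(s(s(h(cons(0, s(cons(a, 0))))))))  →  s(h(s(s(0))))   [R3 at 1.1.1.1]
2. s(h(s(s(0))))  →  s(0)   [R1 at 1]

s(0)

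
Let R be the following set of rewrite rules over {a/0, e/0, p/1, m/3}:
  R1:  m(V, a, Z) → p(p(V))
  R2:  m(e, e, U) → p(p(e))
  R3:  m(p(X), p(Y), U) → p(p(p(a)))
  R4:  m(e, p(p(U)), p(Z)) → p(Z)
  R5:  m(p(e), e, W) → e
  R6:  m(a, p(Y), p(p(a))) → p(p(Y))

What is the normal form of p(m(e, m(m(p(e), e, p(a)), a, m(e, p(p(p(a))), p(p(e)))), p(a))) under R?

1. p(m(e, m(m(p(e), e, p(a)), a, m(e, p(p(p(a))), p(p(e)))), p(a)))  →  p(m(e, p(p(m(p(e), e, p(a)))), p(a)))   [R1 at 1.2]
2. p(m(e, p(p(m(p(e), e, p(a)))), p(a)))  →  p(p(a))   [R4 at 1]

p(p(a))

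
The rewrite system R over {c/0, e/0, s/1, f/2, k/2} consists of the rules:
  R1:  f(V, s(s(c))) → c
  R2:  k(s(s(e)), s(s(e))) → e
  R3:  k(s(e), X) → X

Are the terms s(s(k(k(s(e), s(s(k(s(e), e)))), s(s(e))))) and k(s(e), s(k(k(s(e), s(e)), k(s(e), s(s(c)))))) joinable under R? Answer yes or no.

Reduce t₁ = s(s(k(k(s(e), s(s(k(s(e), e)))), s(s(e))))):
1. s(s(k(k(s(e), s(s(k(s(e), e)))), s(s(e)))))  →  s(s(k(s(s(k(s(e), e))), s(s(e)))))   [R3 at 1.1.1]
2. s(s(k(s(s(k(s(e), e))), s(s(e)))))  →  s(s(k(s(s(e)), s(s(e)))))   [R3 at 1.1.1.1.1]
3. s(s(k(s(s(e)), s(s(e)))))  →  s(s(e))   [R2 at 1.1]

Reduce t₂ = k(s(e), s(k(k(s(e), s(e)), k(s(e), s(s(c)))))):
1. k(s(e), s(k(k(s(e), s(e)), k(s(e), s(s(c))))))  →  s(k(k(s(e), s(e)), k(s(e), s(s(c)))))   [R3 at ε]
2. s(k(k(s(e), s(e)), k(s(e), s(s(c)))))  →  s(k(s(e), k(s(e), s(s(c)))))   [R3 at 1.1]
3. s(k(s(e), k(s(e), s(s(c)))))  →  s(k(s(e), s(s(c))))   [R3 at 1]
4. s(k(s(e), s(s(c))))  →  s(s(s(c)))   [R3 at 1]

no — NF(t₁) = s(s(e)), NF(t₂) = s(s(s(c)))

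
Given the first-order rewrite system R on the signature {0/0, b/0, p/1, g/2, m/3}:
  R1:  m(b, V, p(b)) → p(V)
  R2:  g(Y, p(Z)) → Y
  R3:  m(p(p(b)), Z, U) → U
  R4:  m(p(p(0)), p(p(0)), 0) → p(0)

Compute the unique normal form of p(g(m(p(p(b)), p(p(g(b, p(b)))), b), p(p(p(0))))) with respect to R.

1. p(g(m(p(p(b)), p(p(g(b, p(b)))), b), p(p(p(0)))))  →  p(m(p(p(b)), p(p(g(b, p(b)))), b))   [R2 at 1]
2. p(m(p(p(b)), p(p(g(b, p(b)))), b))  →  p(b)   [R3 at 1]

p(b)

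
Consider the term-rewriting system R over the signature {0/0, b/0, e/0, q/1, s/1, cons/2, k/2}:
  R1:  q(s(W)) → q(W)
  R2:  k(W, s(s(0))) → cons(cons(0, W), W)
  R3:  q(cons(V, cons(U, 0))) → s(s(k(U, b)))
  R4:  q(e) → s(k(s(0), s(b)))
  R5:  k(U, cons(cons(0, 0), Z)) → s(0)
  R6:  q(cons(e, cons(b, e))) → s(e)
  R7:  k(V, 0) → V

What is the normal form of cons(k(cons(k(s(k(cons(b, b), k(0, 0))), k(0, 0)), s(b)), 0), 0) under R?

cons(cons(s(cons(b, b)), s(b)), 0)

1. cons(k(cons(k(s(k(cons(b, b), k(0, 0))), k(0, 0)), s(b)), 0), 0)  →  cons(cons(k(s(k(cons(b, b), k(0, 0))), k(0, 0)), s(b)), 0)   [R7 at 1]
2. cons(cons(k(s(k(cons(b, b), k(0, 0))), k(0, 0)), s(b)), 0)  →  cons(cons(k(s(k(cons(b, b), 0)), k(0, 0)), s(b)), 0)   [R7 at 1.1.1.1.2]
3. cons(cons(k(s(k(cons(b, b), 0)), k(0, 0)), s(b)), 0)  →  cons(cons(k(s(cons(b, b)), k(0, 0)), s(b)), 0)   [R7 at 1.1.1.1]
4. cons(cons(k(s(cons(b, b)), k(0, 0)), s(b)), 0)  →  cons(cons(k(s(cons(b, b)), 0), s(b)), 0)   [R7 at 1.1.2]
5. cons(cons(k(s(cons(b, b)), 0), s(b)), 0)  →  cons(cons(s(cons(b, b)), s(b)), 0)   [R7 at 1.1]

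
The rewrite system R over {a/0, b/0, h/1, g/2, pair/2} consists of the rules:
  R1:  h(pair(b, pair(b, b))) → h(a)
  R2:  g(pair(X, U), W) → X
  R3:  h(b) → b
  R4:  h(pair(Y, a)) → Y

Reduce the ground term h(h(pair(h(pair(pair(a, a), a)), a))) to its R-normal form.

1. h(h(pair(h(pair(pair(a, a), a)), a)))  →  h(h(pair(pair(a, a), a)))   [R4 at 1]
2. h(h(pair(pair(a, a), a)))  →  h(pair(a, a))   [R4 at 1]
3. h(pair(a, a))  →  a   [R4 at ε]

a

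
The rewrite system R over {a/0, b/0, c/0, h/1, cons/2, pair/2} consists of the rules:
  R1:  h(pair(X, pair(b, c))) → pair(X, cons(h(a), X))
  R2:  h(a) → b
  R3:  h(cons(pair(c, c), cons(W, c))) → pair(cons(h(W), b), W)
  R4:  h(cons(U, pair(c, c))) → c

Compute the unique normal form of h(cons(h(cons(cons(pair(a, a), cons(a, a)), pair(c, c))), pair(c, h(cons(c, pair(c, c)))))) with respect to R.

1. h(cons(h(cons(cons(pair(a, a), cons(a, a)), pair(c, c))), pair(c, h(cons(c, pair(c, c))))))  →  h(cons(c, pair(c, h(cons(c, pair(c, c))))))   [R4 at 1.1]
2. h(cons(c, pair(c, h(cons(c, pair(c, c))))))  →  h(cons(c, pair(c, c)))   [R4 at 1.2.2]
3. h(cons(c, pair(c, c)))  →  c   [R4 at ε]

c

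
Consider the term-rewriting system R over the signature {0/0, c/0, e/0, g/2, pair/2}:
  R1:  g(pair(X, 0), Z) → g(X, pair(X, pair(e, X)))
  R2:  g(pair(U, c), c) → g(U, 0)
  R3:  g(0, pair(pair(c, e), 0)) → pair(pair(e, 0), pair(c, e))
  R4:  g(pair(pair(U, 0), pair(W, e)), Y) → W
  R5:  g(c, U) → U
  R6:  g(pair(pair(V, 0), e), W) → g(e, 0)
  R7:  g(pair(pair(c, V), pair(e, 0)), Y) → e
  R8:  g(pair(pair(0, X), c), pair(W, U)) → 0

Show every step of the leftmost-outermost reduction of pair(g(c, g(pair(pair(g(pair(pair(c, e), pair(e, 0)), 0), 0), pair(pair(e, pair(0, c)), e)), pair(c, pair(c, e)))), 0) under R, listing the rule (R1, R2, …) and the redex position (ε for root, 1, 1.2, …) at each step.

pair(pair(e, pair(0, c)), 0)

1. pair(g(c, g(pair(pair(g(pair(pair(c, e), pair(e, 0)), 0), 0), pair(pair(e, pair(0, c)), e)), pair(c, pair(c, e)))), 0)  →  pair(g(pair(pair(g(pair(pair(c, e), pair(e, 0)), 0), 0), pair(pair(e, pair(0, c)), e)), pair(c, pair(c, e))), 0)   [R5 at 1]
2. pair(g(pair(pair(g(pair(pair(c, e), pair(e, 0)), 0), 0), pair(pair(e, pair(0, c)), e)), pair(c, pair(c, e))), 0)  →  pair(pair(e, pair(0, c)), 0)   [R4 at 1]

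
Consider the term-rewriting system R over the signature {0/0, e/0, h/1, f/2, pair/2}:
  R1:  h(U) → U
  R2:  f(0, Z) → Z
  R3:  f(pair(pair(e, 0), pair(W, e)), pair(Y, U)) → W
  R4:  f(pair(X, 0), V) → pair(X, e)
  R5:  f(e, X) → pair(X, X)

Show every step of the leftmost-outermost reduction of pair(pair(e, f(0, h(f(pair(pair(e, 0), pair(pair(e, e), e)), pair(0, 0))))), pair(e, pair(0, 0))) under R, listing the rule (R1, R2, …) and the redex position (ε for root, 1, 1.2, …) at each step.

pair(pair(e, pair(e, e)), pair(e, pair(0, 0)))

1. pair(pair(e, f(0, h(f(pair(pair(e, 0), pair(pair(e, e), e)), pair(0, 0))))), pair(e, pair(0, 0)))  →  pair(pair(e, h(f(pair(pair(e, 0), pair(pair(e, e), e)), pair(0, 0)))), pair(e, pair(0, 0)))   [R2 at 1.2]
2. pair(pair(e, h(f(pair(pair(e, 0), pair(pair(e, e), e)), pair(0, 0)))), pair(e, pair(0, 0)))  →  pair(pair(e, f(pair(pair(e, 0), pair(pair(e, e), e)), pair(0, 0))), pair(e, pair(0, 0)))   [R1 at 1.2]
3. pair(pair(e, f(pair(pair(e, 0), pair(pair(e, e), e)), pair(0, 0))), pair(e, pair(0, 0)))  →  pair(pair(e, pair(e, e)), pair(e, pair(0, 0)))   [R3 at 1.2]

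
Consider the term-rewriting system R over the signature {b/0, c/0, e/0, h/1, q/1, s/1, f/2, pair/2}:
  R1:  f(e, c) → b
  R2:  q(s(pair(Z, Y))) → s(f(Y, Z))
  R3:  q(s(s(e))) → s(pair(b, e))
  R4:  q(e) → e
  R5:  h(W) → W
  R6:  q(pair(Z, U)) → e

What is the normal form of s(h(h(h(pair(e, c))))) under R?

s(pair(e, c))

1. s(h(h(h(pair(e, c)))))  →  s(h(h(pair(e, c))))   [R5 at 1]
2. s(h(h(pair(e, c))))  →  s(h(pair(e, c)))   [R5 at 1]
3. s(h(pair(e, c)))  →  s(pair(e, c))   [R5 at 1]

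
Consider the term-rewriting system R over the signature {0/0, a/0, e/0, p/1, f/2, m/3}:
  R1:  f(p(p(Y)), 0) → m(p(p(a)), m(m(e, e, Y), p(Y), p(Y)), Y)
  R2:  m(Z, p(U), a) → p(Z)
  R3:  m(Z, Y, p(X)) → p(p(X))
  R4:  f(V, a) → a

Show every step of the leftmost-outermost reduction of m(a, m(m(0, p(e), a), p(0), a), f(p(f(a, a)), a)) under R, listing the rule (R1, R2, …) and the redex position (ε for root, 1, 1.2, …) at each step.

1. m(a, m(m(0, p(e), a), p(0), a), f(p(f(a, a)), a))  →  m(a, p(m(0, p(e), a)), f(p(f(a, a)), a))   [R2 at 2]
2. m(a, p(m(0, p(e), a)), f(p(f(a, a)), a))  →  m(a, p(p(0)), f(p(f(a, a)), a))   [R2 at 2.1]
3. m(a, p(p(0)), f(p(f(a, a)), a))  →  m(a, p(p(0)), a)   [R4 at 3]
4. m(a, p(p(0)), a)  →  p(a)   [R2 at ε]

p(a)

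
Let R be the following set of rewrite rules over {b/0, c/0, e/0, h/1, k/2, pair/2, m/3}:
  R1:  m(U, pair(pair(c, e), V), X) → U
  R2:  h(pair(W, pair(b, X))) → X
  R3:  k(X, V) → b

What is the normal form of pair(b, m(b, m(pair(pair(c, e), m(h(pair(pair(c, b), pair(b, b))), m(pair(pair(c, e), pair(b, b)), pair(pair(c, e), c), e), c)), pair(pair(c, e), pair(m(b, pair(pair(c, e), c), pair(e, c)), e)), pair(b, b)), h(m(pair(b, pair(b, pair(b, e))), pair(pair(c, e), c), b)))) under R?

pair(b, b)

1. pair(b, m(b, m(pair(pair(c, e), m(h(pair(pair(c, b), pair(b, b))), m(pair(pair(c, e), pair(b, b)), pair(pair(c, e), c), e), c)), pair(pair(c, e), pair(m(b, pair(pair(c, e), c), pair(e, c)), e)), pair(b, b)), h(m(pair(b, pair(b, pair(b, e))), pair(pair(c, e), c), b))))  →  pair(b, m(b, pair(pair(c, e), m(h(pair(pair(c, b), pair(b, b))), m(pair(pair(c, e), pair(b, b)), pair(pair(c, e), c), e), c)), h(m(pair(b, pair(b, pair(b, e))), pair(pair(c, e), c), b))))   [R1 at 2.2]
2. pair(b, m(b, pair(pair(c, e), m(h(pair(pair(c, b), pair(b, b))), m(pair(pair(c, e), pair(b, b)), pair(pair(c, e), c), e), c)), h(m(pair(b, pair(b, pair(b, e))), pair(pair(c, e), c), b))))  →  pair(b, b)   [R1 at 2]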